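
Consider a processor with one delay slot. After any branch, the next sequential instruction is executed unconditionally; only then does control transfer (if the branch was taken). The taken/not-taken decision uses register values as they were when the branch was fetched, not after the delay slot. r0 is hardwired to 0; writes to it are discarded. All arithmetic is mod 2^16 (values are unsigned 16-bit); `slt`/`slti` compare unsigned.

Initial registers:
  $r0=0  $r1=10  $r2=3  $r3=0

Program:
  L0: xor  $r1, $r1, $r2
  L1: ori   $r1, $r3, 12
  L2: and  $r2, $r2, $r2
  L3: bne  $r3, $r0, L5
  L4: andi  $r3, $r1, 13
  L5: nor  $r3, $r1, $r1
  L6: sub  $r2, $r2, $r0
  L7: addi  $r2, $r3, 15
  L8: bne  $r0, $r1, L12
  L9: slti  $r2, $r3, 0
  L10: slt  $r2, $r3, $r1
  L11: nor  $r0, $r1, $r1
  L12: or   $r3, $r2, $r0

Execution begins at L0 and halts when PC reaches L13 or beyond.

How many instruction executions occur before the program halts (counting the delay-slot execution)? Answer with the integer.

  step pc=0: xor  $r1, $r1, $r2  regs=(0,9,3,0)
  step pc=1: ori   $r1, $r3, 12  regs=(0,12,3,0)
  step pc=2: and  $r2, $r2, $r2  regs=(0,12,3,0)
  step pc=3: bne  $r3, $r0, L5  cond=F  regs=(0,12,3,0)
  step pc=4: andi  $r3, $r1, 13  regs=(0,12,3,12)
  step pc=5: nor  $r3, $r1, $r1  regs=(0,12,3,65523)
  step pc=6: sub  $r2, $r2, $r0  regs=(0,12,3,65523)
  step pc=7: addi  $r2, $r3, 15  regs=(0,12,2,65523)
  step pc=8: bne  $r0, $r1, L12  cond=T  regs=(0,12,2,65523)
  step pc=9: slti  $r2, $r3, 0  regs=(0,12,0,65523)
  step pc=12: or   $r3, $r2, $r0  regs=(0,12,0,0)

11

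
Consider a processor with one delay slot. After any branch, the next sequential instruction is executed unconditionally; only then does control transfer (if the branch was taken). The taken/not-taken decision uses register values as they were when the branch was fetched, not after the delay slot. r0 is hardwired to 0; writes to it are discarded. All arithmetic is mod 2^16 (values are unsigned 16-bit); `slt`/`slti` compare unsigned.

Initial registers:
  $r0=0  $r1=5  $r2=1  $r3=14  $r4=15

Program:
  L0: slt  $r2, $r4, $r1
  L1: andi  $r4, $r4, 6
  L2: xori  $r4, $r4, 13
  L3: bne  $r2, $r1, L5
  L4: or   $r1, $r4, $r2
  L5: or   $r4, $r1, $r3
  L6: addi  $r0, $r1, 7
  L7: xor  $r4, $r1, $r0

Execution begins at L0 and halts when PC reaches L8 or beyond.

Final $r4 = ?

11

#0 slt  $r2, $r4, $r1 ; 0/5/0/14/15
#1 andi  $r4, $r4, 6 ; 0/5/0/14/6
#2 xori  $r4, $r4, 13 ; 0/5/0/14/11
#3 bne  $r2, $r1, L5 ; 0/5/0/14/11 ; →target
#4 or   $r1, $r4, $r2 ; 0/11/0/14/11
#5 or   $r4, $r1, $r3 ; 0/11/0/14/15
#6 addi  $r0, $r1, 7 ; 0/11/0/14/15
#7 xor  $r4, $r1, $r0 ; 0/11/0/14/11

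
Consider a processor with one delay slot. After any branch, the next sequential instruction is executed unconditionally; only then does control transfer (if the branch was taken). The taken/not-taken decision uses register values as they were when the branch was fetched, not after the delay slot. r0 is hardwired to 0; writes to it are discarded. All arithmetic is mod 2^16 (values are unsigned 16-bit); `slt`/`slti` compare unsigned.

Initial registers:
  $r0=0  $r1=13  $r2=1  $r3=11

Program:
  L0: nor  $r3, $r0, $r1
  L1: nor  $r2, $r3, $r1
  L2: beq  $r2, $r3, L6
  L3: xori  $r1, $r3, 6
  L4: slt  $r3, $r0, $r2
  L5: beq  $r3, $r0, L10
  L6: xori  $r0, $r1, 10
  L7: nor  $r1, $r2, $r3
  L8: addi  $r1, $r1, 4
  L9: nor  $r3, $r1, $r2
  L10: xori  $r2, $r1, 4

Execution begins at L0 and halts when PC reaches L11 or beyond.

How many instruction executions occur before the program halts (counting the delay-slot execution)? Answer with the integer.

8

#0 nor  $r3, $r0, $r1 ; 0/13/1/65522
#1 nor  $r2, $r3, $r1 ; 0/13/0/65522
#2 beq  $r2, $r3, L6 ; 0/13/0/65522 ; →fallthru
#3 xori  $r1, $r3, 6 ; 0/65524/0/65522
#4 slt  $r3, $r0, $r2 ; 0/65524/0/0
#5 beq  $r3, $r0, L10 ; 0/65524/0/0 ; →target
#6 xori  $r0, $r1, 10 ; 0/65524/0/0
#10 xori  $r2, $r1, 4 ; 0/65524/65520/0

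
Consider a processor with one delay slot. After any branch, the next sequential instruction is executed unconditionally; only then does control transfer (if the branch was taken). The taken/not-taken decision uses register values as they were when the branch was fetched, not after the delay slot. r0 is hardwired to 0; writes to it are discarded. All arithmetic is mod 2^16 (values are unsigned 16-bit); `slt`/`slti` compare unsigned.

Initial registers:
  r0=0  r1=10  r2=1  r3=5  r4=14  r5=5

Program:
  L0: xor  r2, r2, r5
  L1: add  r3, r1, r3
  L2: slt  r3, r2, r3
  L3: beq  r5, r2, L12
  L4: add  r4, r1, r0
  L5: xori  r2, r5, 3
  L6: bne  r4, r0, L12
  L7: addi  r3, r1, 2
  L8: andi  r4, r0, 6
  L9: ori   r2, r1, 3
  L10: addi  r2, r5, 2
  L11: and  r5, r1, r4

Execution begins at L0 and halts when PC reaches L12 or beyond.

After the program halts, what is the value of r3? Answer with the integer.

12

  step pc=0: xor  r2, r2, r5  regs=(0,10,4,5,14,5)
  step pc=1: add  r3, r1, r3  regs=(0,10,4,15,14,5)
  step pc=2: slt  r3, r2, r3  regs=(0,10,4,1,14,5)
  step pc=3: beq  r5, r2, L12  cond=F  regs=(0,10,4,1,14,5)
  step pc=4: add  r4, r1, r0  regs=(0,10,4,1,10,5)
  step pc=5: xori  r2, r5, 3  regs=(0,10,6,1,10,5)
  step pc=6: bne  r4, r0, L12  cond=T  regs=(0,10,6,1,10,5)
  step pc=7: addi  r3, r1, 2  regs=(0,10,6,12,10,5)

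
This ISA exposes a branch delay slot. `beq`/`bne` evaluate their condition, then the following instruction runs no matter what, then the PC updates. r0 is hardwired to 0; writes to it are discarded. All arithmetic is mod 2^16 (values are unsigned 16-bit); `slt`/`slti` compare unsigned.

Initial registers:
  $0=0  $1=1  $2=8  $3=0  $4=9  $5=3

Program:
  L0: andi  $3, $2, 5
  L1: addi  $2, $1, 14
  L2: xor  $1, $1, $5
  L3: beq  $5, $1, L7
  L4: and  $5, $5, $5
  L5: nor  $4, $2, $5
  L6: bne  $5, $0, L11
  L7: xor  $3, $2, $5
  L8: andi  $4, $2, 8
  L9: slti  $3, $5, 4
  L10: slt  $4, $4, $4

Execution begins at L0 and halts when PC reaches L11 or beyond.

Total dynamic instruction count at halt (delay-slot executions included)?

8

#0 andi  $3, $2, 5 ; 0/1/8/0/9/3
#1 addi  $2, $1, 14 ; 0/1/15/0/9/3
#2 xor  $1, $1, $5 ; 0/2/15/0/9/3
#3 beq  $5, $1, L7 ; 0/2/15/0/9/3 ; →fallthru
#4 and  $5, $5, $5 ; 0/2/15/0/9/3
#5 nor  $4, $2, $5 ; 0/2/15/0/65520/3
#6 bne  $5, $0, L11 ; 0/2/15/0/65520/3 ; →target
#7 xor  $3, $2, $5 ; 0/2/15/12/65520/3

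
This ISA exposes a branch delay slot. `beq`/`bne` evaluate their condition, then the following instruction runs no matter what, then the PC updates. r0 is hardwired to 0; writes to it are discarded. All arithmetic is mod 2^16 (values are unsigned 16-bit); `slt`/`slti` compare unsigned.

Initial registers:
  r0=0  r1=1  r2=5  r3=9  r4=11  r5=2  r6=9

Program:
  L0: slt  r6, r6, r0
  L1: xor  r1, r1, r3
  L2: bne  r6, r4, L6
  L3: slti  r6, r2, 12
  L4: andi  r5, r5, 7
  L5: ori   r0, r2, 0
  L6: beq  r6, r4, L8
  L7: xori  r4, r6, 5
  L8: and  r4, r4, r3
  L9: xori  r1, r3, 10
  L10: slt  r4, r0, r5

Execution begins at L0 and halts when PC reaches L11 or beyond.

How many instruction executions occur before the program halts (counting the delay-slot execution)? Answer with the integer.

9

[0] slt  r6, r6, r0  →  {r0:0, r1:1, r2:5, r3:9, r4:11, r5:2, r6:0}
[1] xor  r1, r1, r3  →  {r0:0, r1:8, r2:5, r3:9, r4:11, r5:2, r6:0}
[2] bne  r6, r4, L6  →  {r0:0, r1:8, r2:5, r3:9, r4:11, r5:2, r6:0}  ⟨branch taken⟩
[3] slti  r6, r2, 12  →  {r0:0, r1:8, r2:5, r3:9, r4:11, r5:2, r6:1}
[6] beq  r6, r4, L8  →  {r0:0, r1:8, r2:5, r3:9, r4:11, r5:2, r6:1}  ⟨branch fallthrough⟩
[7] xori  r4, r6, 5  →  {r0:0, r1:8, r2:5, r3:9, r4:4, r5:2, r6:1}
[8] and  r4, r4, r3  →  {r0:0, r1:8, r2:5, r3:9, r4:0, r5:2, r6:1}
[9] xori  r1, r3, 10  →  {r0:0, r1:3, r2:5, r3:9, r4:0, r5:2, r6:1}
[10] slt  r4, r0, r5  →  {r0:0, r1:3, r2:5, r3:9, r4:1, r5:2, r6:1}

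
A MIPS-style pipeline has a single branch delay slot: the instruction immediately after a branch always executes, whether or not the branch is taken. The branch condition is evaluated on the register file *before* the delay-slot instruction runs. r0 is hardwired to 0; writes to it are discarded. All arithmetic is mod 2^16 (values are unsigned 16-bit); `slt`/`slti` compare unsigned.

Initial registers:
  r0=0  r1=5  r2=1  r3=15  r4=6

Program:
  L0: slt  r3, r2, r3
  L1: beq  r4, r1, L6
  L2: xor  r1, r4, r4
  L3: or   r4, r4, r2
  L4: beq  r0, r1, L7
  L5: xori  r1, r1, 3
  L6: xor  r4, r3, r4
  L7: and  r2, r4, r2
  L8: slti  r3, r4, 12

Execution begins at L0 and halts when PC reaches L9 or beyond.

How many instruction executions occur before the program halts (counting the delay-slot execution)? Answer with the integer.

8

  step pc=0: slt  r3, r2, r3  regs=(0,5,1,1,6)
  step pc=1: beq  r4, r1, L6  cond=F  regs=(0,5,1,1,6)
  step pc=2: xor  r1, r4, r4  regs=(0,0,1,1,6)
  step pc=3: or   r4, r4, r2  regs=(0,0,1,1,7)
  step pc=4: beq  r0, r1, L7  cond=T  regs=(0,0,1,1,7)
  step pc=5: xori  r1, r1, 3  regs=(0,3,1,1,7)
  step pc=7: and  r2, r4, r2  regs=(0,3,1,1,7)
  step pc=8: slti  r3, r4, 12  regs=(0,3,1,1,7)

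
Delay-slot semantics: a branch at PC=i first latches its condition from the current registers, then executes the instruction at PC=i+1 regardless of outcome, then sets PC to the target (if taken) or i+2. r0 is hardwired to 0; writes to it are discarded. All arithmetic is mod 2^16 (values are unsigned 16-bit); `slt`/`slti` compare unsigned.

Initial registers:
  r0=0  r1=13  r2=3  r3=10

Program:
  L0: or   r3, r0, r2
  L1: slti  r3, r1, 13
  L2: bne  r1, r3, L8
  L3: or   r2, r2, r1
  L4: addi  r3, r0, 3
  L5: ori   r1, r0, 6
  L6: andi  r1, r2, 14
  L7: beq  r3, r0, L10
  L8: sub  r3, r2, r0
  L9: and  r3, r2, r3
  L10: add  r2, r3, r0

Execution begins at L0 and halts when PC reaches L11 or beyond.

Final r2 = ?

[0] or   r3, r0, r2  →  {r0:0, r1:13, r2:3, r3:3}
[1] slti  r3, r1, 13  →  {r0:0, r1:13, r2:3, r3:0}
[2] bne  r1, r3, L8  →  {r0:0, r1:13, r2:3, r3:0}  ⟨branch taken⟩
[3] or   r2, r2, r1  →  {r0:0, r1:13, r2:15, r3:0}
[8] sub  r3, r2, r0  →  {r0:0, r1:13, r2:15, r3:15}
[9] and  r3, r2, r3  →  {r0:0, r1:13, r2:15, r3:15}
[10] add  r2, r3, r0  →  {r0:0, r1:13, r2:15, r3:15}

15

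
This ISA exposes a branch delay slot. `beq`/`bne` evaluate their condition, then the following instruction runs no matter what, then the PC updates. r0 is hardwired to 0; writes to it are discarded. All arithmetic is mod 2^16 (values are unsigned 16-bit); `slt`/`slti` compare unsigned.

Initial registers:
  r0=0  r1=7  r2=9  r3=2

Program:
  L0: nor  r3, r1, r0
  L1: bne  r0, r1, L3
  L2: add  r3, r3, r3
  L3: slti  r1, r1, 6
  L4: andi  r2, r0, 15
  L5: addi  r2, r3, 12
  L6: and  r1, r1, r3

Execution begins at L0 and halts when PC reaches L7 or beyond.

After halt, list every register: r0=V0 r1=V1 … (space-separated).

r0=0 r1=0 r2=65532 r3=65520

PC=0  nor  r3, r1, r0        | r0=0 r1=7 r2=9 r3=65528
PC=1  bne  r0, r1, L3        | r0=0 r1=7 r2=9 r3=65528  [TAKEN]
PC=2  add  r3, r3, r3        | r0=0 r1=7 r2=9 r3=65520
PC=3  slti  r1, r1, 6        | r0=0 r1=0 r2=9 r3=65520
PC=4  andi  r2, r0, 15       | r0=0 r1=0 r2=0 r3=65520
PC=5  addi  r2, r3, 12       | r0=0 r1=0 r2=65532 r3=65520
PC=6  and  r1, r1, r3        | r0=0 r1=0 r2=65532 r3=65520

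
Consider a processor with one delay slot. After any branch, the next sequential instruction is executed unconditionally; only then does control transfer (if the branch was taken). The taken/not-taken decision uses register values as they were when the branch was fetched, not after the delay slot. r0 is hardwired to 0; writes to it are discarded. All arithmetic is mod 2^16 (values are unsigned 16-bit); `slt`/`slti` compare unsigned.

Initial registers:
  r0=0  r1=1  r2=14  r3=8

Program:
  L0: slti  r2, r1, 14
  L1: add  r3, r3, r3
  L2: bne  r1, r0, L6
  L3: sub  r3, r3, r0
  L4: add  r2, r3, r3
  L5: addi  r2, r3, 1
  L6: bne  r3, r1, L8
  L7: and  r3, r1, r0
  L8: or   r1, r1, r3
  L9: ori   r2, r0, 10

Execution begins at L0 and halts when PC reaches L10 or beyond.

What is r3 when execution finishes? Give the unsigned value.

#0 slti  r2, r1, 14 ; 0/1/1/8
#1 add  r3, r3, r3 ; 0/1/1/16
#2 bne  r1, r0, L6 ; 0/1/1/16 ; →target
#3 sub  r3, r3, r0 ; 0/1/1/16
#6 bne  r3, r1, L8 ; 0/1/1/16 ; →target
#7 and  r3, r1, r0 ; 0/1/1/0
#8 or   r1, r1, r3 ; 0/1/1/0
#9 ori   r2, r0, 10 ; 0/1/10/0

0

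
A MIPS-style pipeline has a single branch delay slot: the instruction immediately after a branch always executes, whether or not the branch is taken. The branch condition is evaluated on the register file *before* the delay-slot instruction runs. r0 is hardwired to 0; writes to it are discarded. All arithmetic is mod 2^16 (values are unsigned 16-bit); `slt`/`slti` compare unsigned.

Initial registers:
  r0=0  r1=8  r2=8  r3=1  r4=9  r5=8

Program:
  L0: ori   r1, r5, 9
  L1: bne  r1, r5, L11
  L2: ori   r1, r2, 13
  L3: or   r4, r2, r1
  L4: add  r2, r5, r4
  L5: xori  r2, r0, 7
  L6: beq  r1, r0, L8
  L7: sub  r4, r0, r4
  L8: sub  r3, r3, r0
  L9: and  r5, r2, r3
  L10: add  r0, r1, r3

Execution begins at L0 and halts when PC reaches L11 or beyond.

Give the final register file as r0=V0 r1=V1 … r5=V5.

#0 ori   r1, r5, 9 ; 0/9/8/1/9/8
#1 bne  r1, r5, L11 ; 0/9/8/1/9/8 ; →target
#2 ori   r1, r2, 13 ; 0/13/8/1/9/8

r0=0 r1=13 r2=8 r3=1 r4=9 r5=8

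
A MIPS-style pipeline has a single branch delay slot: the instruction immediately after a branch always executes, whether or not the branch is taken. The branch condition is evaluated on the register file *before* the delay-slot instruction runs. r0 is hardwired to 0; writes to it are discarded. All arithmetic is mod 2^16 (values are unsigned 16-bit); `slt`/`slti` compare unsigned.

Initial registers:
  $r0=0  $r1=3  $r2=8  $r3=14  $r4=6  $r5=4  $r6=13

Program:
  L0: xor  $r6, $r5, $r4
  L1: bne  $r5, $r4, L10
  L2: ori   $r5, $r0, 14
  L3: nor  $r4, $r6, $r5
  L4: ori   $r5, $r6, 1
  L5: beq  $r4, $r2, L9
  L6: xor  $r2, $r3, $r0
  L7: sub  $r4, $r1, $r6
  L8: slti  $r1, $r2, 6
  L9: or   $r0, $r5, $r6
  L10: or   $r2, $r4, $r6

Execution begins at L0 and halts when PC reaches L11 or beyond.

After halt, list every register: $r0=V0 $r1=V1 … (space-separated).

[0] xor  $r6, $r5, $r4  →  {$r0:0, $r1:3, $r2:8, $r3:14, $r4:6, $r5:4, $r6:2}
[1] bne  $r5, $r4, L10  →  {$r0:0, $r1:3, $r2:8, $r3:14, $r4:6, $r5:4, $r6:2}  ⟨branch taken⟩
[2] ori   $r5, $r0, 14  →  {$r0:0, $r1:3, $r2:8, $r3:14, $r4:6, $r5:14, $r6:2}
[10] or   $r2, $r4, $r6  →  {$r0:0, $r1:3, $r2:6, $r3:14, $r4:6, $r5:14, $r6:2}

$r0=0 $r1=3 $r2=6 $r3=14 $r4=6 $r5=14 $r6=2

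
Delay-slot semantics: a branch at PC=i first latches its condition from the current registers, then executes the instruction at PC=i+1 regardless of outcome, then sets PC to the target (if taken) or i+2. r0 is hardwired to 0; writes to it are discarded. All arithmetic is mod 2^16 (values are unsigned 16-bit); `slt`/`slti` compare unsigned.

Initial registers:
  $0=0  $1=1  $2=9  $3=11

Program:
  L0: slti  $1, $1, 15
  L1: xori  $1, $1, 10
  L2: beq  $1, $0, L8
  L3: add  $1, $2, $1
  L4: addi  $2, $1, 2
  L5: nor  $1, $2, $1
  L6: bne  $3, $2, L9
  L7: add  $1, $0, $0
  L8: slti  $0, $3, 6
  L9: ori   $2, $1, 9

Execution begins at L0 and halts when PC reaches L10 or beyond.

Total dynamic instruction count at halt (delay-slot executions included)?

[0] slti  $1, $1, 15  →  {$0:0, $1:1, $2:9, $3:11}
[1] xori  $1, $1, 10  →  {$0:0, $1:11, $2:9, $3:11}
[2] beq  $1, $0, L8  →  {$0:0, $1:11, $2:9, $3:11}  ⟨branch fallthrough⟩
[3] add  $1, $2, $1  →  {$0:0, $1:20, $2:9, $3:11}
[4] addi  $2, $1, 2  →  {$0:0, $1:20, $2:22, $3:11}
[5] nor  $1, $2, $1  →  {$0:0, $1:65513, $2:22, $3:11}
[6] bne  $3, $2, L9  →  {$0:0, $1:65513, $2:22, $3:11}  ⟨branch taken⟩
[7] add  $1, $0, $0  →  {$0:0, $1:0, $2:22, $3:11}
[9] ori   $2, $1, 9  →  {$0:0, $1:0, $2:9, $3:11}

9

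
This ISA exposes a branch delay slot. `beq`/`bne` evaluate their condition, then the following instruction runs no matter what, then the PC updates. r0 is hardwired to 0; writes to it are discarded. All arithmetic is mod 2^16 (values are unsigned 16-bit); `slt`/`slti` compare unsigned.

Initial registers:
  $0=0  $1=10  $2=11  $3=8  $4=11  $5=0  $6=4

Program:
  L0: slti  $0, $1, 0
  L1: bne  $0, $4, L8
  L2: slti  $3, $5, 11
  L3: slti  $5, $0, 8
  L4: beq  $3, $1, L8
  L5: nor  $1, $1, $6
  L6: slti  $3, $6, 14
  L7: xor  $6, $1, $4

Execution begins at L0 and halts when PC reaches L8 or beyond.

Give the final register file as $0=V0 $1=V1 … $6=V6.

  step pc=0: slti  $0, $1, 0  regs=(0,10,11,8,11,0,4)
  step pc=1: bne  $0, $4, L8  cond=T  regs=(0,10,11,8,11,0,4)
  step pc=2: slti  $3, $5, 11  regs=(0,10,11,1,11,0,4)

$0=0 $1=10 $2=11 $3=1 $4=11 $5=0 $6=4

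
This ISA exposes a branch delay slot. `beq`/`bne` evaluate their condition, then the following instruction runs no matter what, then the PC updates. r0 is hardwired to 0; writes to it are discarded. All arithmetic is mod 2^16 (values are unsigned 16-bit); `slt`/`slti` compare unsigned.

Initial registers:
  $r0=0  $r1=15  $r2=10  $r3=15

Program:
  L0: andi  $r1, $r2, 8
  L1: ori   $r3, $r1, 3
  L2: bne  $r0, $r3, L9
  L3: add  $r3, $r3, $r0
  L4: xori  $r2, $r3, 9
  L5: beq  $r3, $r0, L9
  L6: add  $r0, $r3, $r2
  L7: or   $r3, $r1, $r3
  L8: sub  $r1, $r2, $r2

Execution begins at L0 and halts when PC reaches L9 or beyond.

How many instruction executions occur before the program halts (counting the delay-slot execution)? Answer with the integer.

  step pc=0: andi  $r1, $r2, 8  regs=(0,8,10,15)
  step pc=1: ori   $r3, $r1, 3  regs=(0,8,10,11)
  step pc=2: bne  $r0, $r3, L9  cond=T  regs=(0,8,10,11)
  step pc=3: add  $r3, $r3, $r0  regs=(0,8,10,11)

4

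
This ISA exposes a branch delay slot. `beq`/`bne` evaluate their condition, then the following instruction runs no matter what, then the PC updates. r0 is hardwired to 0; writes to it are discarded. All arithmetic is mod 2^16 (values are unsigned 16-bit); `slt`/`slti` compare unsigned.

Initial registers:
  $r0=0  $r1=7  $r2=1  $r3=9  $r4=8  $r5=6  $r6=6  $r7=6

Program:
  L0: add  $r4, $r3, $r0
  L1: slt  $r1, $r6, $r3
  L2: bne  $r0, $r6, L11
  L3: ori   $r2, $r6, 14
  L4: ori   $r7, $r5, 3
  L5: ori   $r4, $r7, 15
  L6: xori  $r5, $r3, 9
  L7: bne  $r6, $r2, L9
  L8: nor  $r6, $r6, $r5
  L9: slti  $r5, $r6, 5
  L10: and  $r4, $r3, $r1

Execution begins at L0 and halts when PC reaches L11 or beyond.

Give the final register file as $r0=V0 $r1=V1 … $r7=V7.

$r0=0 $r1=1 $r2=14 $r3=9 $r4=9 $r5=6 $r6=6 $r7=6

  step pc=0: add  $r4, $r3, $r0  regs=(0,7,1,9,9,6,6,6)
  step pc=1: slt  $r1, $r6, $r3  regs=(0,1,1,9,9,6,6,6)
  step pc=2: bne  $r0, $r6, L11  cond=T  regs=(0,1,1,9,9,6,6,6)
  step pc=3: ori   $r2, $r6, 14  regs=(0,1,14,9,9,6,6,6)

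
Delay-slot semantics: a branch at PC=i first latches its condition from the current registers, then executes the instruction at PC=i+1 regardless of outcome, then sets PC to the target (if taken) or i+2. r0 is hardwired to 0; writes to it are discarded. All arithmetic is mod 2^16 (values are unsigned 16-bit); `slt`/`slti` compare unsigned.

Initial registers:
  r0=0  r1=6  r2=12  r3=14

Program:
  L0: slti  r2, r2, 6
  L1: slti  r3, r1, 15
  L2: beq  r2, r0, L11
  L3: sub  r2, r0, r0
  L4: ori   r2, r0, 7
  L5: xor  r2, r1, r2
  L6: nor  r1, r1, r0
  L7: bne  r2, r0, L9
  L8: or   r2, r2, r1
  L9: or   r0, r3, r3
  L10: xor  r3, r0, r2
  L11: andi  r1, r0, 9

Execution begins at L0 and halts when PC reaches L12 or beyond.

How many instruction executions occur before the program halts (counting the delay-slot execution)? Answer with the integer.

5

#0 slti  r2, r2, 6 ; 0/6/0/14
#1 slti  r3, r1, 15 ; 0/6/0/1
#2 beq  r2, r0, L11 ; 0/6/0/1 ; →target
#3 sub  r2, r0, r0 ; 0/6/0/1
#11 andi  r1, r0, 9 ; 0/0/0/1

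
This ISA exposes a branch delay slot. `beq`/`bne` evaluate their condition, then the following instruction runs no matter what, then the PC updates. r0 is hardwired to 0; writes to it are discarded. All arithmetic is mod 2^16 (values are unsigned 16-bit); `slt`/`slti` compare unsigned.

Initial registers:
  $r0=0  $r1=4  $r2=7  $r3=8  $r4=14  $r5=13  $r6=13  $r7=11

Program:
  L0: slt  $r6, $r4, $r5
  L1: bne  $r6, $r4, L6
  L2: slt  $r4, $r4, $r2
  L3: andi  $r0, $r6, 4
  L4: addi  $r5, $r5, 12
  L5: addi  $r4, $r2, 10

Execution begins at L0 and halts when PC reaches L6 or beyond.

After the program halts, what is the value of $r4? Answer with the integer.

[0] slt  $r6, $r4, $r5  →  {$r0:0, $r1:4, $r2:7, $r3:8, $r4:14, $r5:13, $r6:0, $r7:11}
[1] bne  $r6, $r4, L6  →  {$r0:0, $r1:4, $r2:7, $r3:8, $r4:14, $r5:13, $r6:0, $r7:11}  ⟨branch taken⟩
[2] slt  $r4, $r4, $r2  →  {$r0:0, $r1:4, $r2:7, $r3:8, $r4:0, $r5:13, $r6:0, $r7:11}

0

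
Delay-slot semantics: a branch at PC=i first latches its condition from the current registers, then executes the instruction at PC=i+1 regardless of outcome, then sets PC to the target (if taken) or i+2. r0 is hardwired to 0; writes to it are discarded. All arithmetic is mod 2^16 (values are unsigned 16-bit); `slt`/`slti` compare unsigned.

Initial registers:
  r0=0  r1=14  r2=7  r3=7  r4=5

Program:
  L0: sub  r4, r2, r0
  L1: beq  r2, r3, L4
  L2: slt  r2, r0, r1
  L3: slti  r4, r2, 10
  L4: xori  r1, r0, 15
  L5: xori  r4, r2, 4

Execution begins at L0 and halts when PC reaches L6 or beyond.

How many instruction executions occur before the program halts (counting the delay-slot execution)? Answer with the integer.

[0] sub  r4, r2, r0  →  {r0:0, r1:14, r2:7, r3:7, r4:7}
[1] beq  r2, r3, L4  →  {r0:0, r1:14, r2:7, r3:7, r4:7}  ⟨branch taken⟩
[2] slt  r2, r0, r1  →  {r0:0, r1:14, r2:1, r3:7, r4:7}
[4] xori  r1, r0, 15  →  {r0:0, r1:15, r2:1, r3:7, r4:7}
[5] xori  r4, r2, 4  →  {r0:0, r1:15, r2:1, r3:7, r4:5}

5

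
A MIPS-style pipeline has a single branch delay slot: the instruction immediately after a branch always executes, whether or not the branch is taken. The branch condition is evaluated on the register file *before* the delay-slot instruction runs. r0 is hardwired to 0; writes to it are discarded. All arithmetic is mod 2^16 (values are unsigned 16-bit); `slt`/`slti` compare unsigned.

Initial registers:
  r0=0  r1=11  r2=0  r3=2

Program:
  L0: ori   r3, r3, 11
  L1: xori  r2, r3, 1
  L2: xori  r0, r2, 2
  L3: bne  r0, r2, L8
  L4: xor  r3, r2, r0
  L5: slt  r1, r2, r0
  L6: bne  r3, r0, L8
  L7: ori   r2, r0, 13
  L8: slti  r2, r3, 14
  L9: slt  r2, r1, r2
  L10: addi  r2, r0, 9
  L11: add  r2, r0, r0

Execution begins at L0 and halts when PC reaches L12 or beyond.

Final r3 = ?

10

#0 ori   r3, r3, 11 ; 0/11/0/11
#1 xori  r2, r3, 1 ; 0/11/10/11
#2 xori  r0, r2, 2 ; 0/11/10/11
#3 bne  r0, r2, L8 ; 0/11/10/11 ; →target
#4 xor  r3, r2, r0 ; 0/11/10/10
#8 slti  r2, r3, 14 ; 0/11/1/10
#9 slt  r2, r1, r2 ; 0/11/0/10
#10 addi  r2, r0, 9 ; 0/11/9/10
#11 add  r2, r0, r0 ; 0/11/0/10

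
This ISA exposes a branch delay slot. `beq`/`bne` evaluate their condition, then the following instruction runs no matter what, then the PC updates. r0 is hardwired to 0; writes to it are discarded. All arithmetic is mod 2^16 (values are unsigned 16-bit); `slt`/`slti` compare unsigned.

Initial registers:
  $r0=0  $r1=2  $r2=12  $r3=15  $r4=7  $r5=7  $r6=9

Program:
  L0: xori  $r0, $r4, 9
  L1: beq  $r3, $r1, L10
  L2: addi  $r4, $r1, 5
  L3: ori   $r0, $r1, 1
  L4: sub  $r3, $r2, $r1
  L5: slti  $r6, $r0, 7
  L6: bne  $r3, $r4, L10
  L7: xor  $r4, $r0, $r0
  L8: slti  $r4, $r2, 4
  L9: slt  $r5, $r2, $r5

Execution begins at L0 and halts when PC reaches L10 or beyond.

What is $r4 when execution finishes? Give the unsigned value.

0

#0 xori  $r0, $r4, 9 ; 0/2/12/15/7/7/9
#1 beq  $r3, $r1, L10 ; 0/2/12/15/7/7/9 ; →fallthru
#2 addi  $r4, $r1, 5 ; 0/2/12/15/7/7/9
#3 ori   $r0, $r1, 1 ; 0/2/12/15/7/7/9
#4 sub  $r3, $r2, $r1 ; 0/2/12/10/7/7/9
#5 slti  $r6, $r0, 7 ; 0/2/12/10/7/7/1
#6 bne  $r3, $r4, L10 ; 0/2/12/10/7/7/1 ; →target
#7 xor  $r4, $r0, $r0 ; 0/2/12/10/0/7/1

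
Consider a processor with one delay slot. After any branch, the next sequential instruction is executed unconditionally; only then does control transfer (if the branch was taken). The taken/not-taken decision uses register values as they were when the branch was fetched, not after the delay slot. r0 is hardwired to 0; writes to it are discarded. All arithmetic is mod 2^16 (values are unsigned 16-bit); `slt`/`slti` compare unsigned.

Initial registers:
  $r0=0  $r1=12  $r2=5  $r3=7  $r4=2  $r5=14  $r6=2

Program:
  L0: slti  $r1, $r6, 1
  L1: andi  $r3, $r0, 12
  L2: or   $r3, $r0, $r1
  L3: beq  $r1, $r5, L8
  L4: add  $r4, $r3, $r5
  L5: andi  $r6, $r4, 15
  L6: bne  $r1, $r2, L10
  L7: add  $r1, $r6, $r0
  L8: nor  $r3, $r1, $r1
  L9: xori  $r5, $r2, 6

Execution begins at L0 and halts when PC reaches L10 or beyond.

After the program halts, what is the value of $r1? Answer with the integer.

14

[0] slti  $r1, $r6, 1  →  {$r0:0, $r1:0, $r2:5, $r3:7, $r4:2, $r5:14, $r6:2}
[1] andi  $r3, $r0, 12  →  {$r0:0, $r1:0, $r2:5, $r3:0, $r4:2, $r5:14, $r6:2}
[2] or   $r3, $r0, $r1  →  {$r0:0, $r1:0, $r2:5, $r3:0, $r4:2, $r5:14, $r6:2}
[3] beq  $r1, $r5, L8  →  {$r0:0, $r1:0, $r2:5, $r3:0, $r4:2, $r5:14, $r6:2}  ⟨branch fallthrough⟩
[4] add  $r4, $r3, $r5  →  {$r0:0, $r1:0, $r2:5, $r3:0, $r4:14, $r5:14, $r6:2}
[5] andi  $r6, $r4, 15  →  {$r0:0, $r1:0, $r2:5, $r3:0, $r4:14, $r5:14, $r6:14}
[6] bne  $r1, $r2, L10  →  {$r0:0, $r1:0, $r2:5, $r3:0, $r4:14, $r5:14, $r6:14}  ⟨branch taken⟩
[7] add  $r1, $r6, $r0  →  {$r0:0, $r1:14, $r2:5, $r3:0, $r4:14, $r5:14, $r6:14}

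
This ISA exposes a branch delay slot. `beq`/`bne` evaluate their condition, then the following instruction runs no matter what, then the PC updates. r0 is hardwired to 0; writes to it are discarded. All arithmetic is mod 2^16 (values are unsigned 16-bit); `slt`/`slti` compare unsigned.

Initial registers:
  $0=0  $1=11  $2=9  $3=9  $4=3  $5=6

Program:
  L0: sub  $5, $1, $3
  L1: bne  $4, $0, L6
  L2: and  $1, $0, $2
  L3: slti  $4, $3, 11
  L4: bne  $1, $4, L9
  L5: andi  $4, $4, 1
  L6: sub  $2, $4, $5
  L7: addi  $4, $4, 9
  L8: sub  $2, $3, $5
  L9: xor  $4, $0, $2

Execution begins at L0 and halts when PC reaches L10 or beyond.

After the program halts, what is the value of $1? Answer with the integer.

  step pc=0: sub  $5, $1, $3  regs=(0,11,9,9,3,2)
  step pc=1: bne  $4, $0, L6  cond=T  regs=(0,11,9,9,3,2)
  step pc=2: and  $1, $0, $2  regs=(0,0,9,9,3,2)
  step pc=6: sub  $2, $4, $5  regs=(0,0,1,9,3,2)
  step pc=7: addi  $4, $4, 9  regs=(0,0,1,9,12,2)
  step pc=8: sub  $2, $3, $5  regs=(0,0,7,9,12,2)
  step pc=9: xor  $4, $0, $2  regs=(0,0,7,9,7,2)

0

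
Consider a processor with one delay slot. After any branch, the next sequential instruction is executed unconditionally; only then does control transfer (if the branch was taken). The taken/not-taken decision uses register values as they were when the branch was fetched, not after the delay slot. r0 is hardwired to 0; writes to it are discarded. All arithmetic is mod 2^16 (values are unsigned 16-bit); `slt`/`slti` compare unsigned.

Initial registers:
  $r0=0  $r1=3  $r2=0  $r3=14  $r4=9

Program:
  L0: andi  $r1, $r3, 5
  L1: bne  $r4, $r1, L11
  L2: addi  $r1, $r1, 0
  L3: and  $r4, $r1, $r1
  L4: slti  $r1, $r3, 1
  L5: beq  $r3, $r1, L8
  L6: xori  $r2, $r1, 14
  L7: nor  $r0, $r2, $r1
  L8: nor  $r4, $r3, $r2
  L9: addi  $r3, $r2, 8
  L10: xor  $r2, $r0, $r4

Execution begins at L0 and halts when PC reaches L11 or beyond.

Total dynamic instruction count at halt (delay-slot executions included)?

#0 andi  $r1, $r3, 5 ; 0/4/0/14/9
#1 bne  $r4, $r1, L11 ; 0/4/0/14/9 ; →target
#2 addi  $r1, $r1, 0 ; 0/4/0/14/9

3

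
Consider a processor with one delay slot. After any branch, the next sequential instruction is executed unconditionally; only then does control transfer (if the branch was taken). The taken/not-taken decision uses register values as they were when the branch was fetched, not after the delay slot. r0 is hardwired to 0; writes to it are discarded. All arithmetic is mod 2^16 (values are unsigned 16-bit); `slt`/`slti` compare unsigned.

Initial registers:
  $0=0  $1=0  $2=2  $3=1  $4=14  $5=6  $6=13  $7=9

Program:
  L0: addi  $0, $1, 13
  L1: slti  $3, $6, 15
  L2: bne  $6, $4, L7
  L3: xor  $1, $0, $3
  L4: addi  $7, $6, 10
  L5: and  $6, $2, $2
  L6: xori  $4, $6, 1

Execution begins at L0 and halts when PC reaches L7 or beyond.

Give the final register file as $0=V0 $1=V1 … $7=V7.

[0] addi  $0, $1, 13  →  {$0:0, $1:0, $2:2, $3:1, $4:14, $5:6, $6:13, $7:9}
[1] slti  $3, $6, 15  →  {$0:0, $1:0, $2:2, $3:1, $4:14, $5:6, $6:13, $7:9}
[2] bne  $6, $4, L7  →  {$0:0, $1:0, $2:2, $3:1, $4:14, $5:6, $6:13, $7:9}  ⟨branch taken⟩
[3] xor  $1, $0, $3  →  {$0:0, $1:1, $2:2, $3:1, $4:14, $5:6, $6:13, $7:9}

$0=0 $1=1 $2=2 $3=1 $4=14 $5=6 $6=13 $7=9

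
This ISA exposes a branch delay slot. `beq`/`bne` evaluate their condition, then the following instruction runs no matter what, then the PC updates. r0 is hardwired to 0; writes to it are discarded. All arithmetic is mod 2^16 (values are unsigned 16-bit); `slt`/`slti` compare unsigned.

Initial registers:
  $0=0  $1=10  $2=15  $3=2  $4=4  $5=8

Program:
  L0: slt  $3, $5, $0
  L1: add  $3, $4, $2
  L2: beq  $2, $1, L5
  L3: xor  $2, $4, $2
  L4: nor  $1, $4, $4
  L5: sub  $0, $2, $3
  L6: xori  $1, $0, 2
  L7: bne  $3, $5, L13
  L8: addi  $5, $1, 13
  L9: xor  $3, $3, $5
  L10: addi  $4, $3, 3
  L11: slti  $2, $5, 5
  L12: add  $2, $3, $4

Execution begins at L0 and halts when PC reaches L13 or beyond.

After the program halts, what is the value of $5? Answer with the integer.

PC=0  slt  $3, $5, $0        | $0=0 $1=10 $2=15 $3=0 $4=4 $5=8
PC=1  add  $3, $4, $2        | $0=0 $1=10 $2=15 $3=19 $4=4 $5=8
PC=2  beq  $2, $1, L5        | $0=0 $1=10 $2=15 $3=19 $4=4 $5=8  [not taken]
PC=3  xor  $2, $4, $2        | $0=0 $1=10 $2=11 $3=19 $4=4 $5=8
PC=4  nor  $1, $4, $4        | $0=0 $1=65531 $2=11 $3=19 $4=4 $5=8
PC=5  sub  $0, $2, $3        | $0=0 $1=65531 $2=11 $3=19 $4=4 $5=8
PC=6  xori  $1, $0, 2        | $0=0 $1=2 $2=11 $3=19 $4=4 $5=8
PC=7  bne  $3, $5, L13       | $0=0 $1=2 $2=11 $3=19 $4=4 $5=8  [TAKEN]
PC=8  addi  $5, $1, 13       | $0=0 $1=2 $2=11 $3=19 $4=4 $5=15

15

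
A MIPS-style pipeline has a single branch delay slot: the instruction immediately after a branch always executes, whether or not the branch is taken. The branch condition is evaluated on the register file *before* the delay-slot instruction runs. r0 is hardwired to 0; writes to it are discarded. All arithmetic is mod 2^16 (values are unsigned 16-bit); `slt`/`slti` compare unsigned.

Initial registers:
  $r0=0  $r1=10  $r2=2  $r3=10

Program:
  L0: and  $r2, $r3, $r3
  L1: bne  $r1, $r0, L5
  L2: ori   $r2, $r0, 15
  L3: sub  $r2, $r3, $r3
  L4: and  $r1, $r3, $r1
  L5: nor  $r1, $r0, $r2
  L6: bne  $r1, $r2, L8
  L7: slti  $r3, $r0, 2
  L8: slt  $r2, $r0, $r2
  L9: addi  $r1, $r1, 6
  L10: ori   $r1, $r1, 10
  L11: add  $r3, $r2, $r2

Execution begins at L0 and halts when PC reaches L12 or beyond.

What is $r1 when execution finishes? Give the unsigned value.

65534

[0] and  $r2, $r3, $r3  →  {$r0:0, $r1:10, $r2:10, $r3:10}
[1] bne  $r1, $r0, L5  →  {$r0:0, $r1:10, $r2:10, $r3:10}  ⟨branch taken⟩
[2] ori   $r2, $r0, 15  →  {$r0:0, $r1:10, $r2:15, $r3:10}
[5] nor  $r1, $r0, $r2  →  {$r0:0, $r1:65520, $r2:15, $r3:10}
[6] bne  $r1, $r2, L8  →  {$r0:0, $r1:65520, $r2:15, $r3:10}  ⟨branch taken⟩
[7] slti  $r3, $r0, 2  →  {$r0:0, $r1:65520, $r2:15, $r3:1}
[8] slt  $r2, $r0, $r2  →  {$r0:0, $r1:65520, $r2:1, $r3:1}
[9] addi  $r1, $r1, 6  →  {$r0:0, $r1:65526, $r2:1, $r3:1}
[10] ori   $r1, $r1, 10  →  {$r0:0, $r1:65534, $r2:1, $r3:1}
[11] add  $r3, $r2, $r2  →  {$r0:0, $r1:65534, $r2:1, $r3:2}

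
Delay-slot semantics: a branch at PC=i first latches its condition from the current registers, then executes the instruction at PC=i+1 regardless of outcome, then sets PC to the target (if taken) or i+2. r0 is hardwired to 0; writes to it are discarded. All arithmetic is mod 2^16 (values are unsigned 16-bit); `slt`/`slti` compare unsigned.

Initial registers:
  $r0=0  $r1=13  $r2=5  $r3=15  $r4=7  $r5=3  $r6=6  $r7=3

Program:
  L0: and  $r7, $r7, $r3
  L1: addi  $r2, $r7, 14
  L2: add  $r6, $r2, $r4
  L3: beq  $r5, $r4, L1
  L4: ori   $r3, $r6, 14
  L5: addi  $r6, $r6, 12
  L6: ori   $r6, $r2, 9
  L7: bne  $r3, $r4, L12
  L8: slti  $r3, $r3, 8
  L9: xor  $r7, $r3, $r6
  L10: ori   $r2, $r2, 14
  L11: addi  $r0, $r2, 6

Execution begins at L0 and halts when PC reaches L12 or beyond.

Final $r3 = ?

PC=0  and  $r7, $r7, $r3     | $r0=0 $r1=13 $r2=5 $r3=15 $r4=7 $r5=3 $r6=6 $r7=3
PC=1  addi  $r2, $r7, 14     | $r0=0 $r1=13 $r2=17 $r3=15 $r4=7 $r5=3 $r6=6 $r7=3
PC=2  add  $r6, $r2, $r4     | $r0=0 $r1=13 $r2=17 $r3=15 $r4=7 $r5=3 $r6=24 $r7=3
PC=3  beq  $r5, $r4, L1      | $r0=0 $r1=13 $r2=17 $r3=15 $r4=7 $r5=3 $r6=24 $r7=3  [not taken]
PC=4  ori   $r3, $r6, 14     | $r0=0 $r1=13 $r2=17 $r3=30 $r4=7 $r5=3 $r6=24 $r7=3
PC=5  addi  $r6, $r6, 12     | $r0=0 $r1=13 $r2=17 $r3=30 $r4=7 $r5=3 $r6=36 $r7=3
PC=6  ori   $r6, $r2, 9      | $r0=0 $r1=13 $r2=17 $r3=30 $r4=7 $r5=3 $r6=25 $r7=3
PC=7  bne  $r3, $r4, L12     | $r0=0 $r1=13 $r2=17 $r3=30 $r4=7 $r5=3 $r6=25 $r7=3  [TAKEN]
PC=8  slti  $r3, $r3, 8      | $r0=0 $r1=13 $r2=17 $r3=0 $r4=7 $r5=3 $r6=25 $r7=3

0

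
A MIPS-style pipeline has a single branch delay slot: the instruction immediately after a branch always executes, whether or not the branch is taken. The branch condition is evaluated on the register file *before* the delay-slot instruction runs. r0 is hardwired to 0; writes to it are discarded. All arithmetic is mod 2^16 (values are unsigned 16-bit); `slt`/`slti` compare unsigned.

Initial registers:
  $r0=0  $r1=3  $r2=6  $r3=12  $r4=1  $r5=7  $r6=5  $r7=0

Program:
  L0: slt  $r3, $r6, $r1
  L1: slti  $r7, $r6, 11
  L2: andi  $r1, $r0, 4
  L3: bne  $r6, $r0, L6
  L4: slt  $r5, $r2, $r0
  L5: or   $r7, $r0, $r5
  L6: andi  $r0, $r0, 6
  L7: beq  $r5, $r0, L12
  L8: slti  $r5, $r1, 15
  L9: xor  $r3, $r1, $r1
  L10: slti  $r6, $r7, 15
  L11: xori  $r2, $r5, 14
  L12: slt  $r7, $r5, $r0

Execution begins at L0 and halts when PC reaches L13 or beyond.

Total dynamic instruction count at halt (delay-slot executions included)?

9

  step pc=0: slt  $r3, $r6, $r1  regs=(0,3,6,0,1,7,5,0)
  step pc=1: slti  $r7, $r6, 11  regs=(0,3,6,0,1,7,5,1)
  step pc=2: andi  $r1, $r0, 4  regs=(0,0,6,0,1,7,5,1)
  step pc=3: bne  $r6, $r0, L6  cond=T  regs=(0,0,6,0,1,7,5,1)
  step pc=4: slt  $r5, $r2, $r0  regs=(0,0,6,0,1,0,5,1)
  step pc=6: andi  $r0, $r0, 6  regs=(0,0,6,0,1,0,5,1)
  step pc=7: beq  $r5, $r0, L12  cond=T  regs=(0,0,6,0,1,0,5,1)
  step pc=8: slti  $r5, $r1, 15  regs=(0,0,6,0,1,1,5,1)
  step pc=12: slt  $r7, $r5, $r0  regs=(0,0,6,0,1,1,5,0)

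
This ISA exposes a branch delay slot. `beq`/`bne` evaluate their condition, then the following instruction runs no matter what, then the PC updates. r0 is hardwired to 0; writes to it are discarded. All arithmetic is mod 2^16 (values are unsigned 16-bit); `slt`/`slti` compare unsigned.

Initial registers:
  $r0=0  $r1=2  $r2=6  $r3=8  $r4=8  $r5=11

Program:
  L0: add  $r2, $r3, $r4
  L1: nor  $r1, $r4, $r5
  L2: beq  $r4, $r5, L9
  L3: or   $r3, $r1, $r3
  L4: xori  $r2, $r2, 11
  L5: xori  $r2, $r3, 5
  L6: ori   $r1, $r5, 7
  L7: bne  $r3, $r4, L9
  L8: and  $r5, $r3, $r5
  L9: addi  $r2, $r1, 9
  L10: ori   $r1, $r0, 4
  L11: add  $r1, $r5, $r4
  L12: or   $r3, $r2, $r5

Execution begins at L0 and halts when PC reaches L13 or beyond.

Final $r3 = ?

#0 add  $r2, $r3, $r4 ; 0/2/16/8/8/11
#1 nor  $r1, $r4, $r5 ; 0/65524/16/8/8/11
#2 beq  $r4, $r5, L9 ; 0/65524/16/8/8/11 ; →fallthru
#3 or   $r3, $r1, $r3 ; 0/65524/16/65532/8/11
#4 xori  $r2, $r2, 11 ; 0/65524/27/65532/8/11
#5 xori  $r2, $r3, 5 ; 0/65524/65529/65532/8/11
#6 ori   $r1, $r5, 7 ; 0/15/65529/65532/8/11
#7 bne  $r3, $r4, L9 ; 0/15/65529/65532/8/11 ; →target
#8 and  $r5, $r3, $r5 ; 0/15/65529/65532/8/8
#9 addi  $r2, $r1, 9 ; 0/15/24/65532/8/8
#10 ori   $r1, $r0, 4 ; 0/4/24/65532/8/8
#11 add  $r1, $r5, $r4 ; 0/16/24/65532/8/8
#12 or   $r3, $r2, $r5 ; 0/16/24/24/8/8

24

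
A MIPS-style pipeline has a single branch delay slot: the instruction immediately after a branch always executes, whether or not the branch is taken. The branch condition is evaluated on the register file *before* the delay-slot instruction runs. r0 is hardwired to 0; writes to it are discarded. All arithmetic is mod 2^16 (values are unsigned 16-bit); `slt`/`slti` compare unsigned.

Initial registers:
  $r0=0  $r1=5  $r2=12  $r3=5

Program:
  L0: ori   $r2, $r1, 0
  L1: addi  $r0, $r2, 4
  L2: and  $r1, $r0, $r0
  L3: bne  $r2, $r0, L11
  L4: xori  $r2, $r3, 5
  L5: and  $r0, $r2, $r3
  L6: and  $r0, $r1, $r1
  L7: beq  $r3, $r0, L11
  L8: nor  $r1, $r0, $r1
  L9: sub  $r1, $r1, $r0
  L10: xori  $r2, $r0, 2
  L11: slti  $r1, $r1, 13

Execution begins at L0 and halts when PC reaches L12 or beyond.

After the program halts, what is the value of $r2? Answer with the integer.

0

#0 ori   $r2, $r1, 0 ; 0/5/5/5
#1 addi  $r0, $r2, 4 ; 0/5/5/5
#2 and  $r1, $r0, $r0 ; 0/0/5/5
#3 bne  $r2, $r0, L11 ; 0/0/5/5 ; →target
#4 xori  $r2, $r3, 5 ; 0/0/0/5
#11 slti  $r1, $r1, 13 ; 0/1/0/5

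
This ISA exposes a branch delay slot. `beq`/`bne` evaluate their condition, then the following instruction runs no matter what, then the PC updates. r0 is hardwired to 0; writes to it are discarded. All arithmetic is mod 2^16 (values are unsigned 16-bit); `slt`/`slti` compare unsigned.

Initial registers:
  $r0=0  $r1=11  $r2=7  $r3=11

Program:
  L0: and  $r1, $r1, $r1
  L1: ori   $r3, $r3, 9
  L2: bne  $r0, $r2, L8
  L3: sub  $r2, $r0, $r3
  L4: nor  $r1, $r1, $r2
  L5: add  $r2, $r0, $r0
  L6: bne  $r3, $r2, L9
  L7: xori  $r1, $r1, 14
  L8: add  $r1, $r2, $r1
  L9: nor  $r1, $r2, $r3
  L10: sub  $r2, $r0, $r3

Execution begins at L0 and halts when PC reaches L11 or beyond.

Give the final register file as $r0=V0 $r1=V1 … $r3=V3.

#0 and  $r1, $r1, $r1 ; 0/11/7/11
#1 ori   $r3, $r3, 9 ; 0/11/7/11
#2 bne  $r0, $r2, L8 ; 0/11/7/11 ; →target
#3 sub  $r2, $r0, $r3 ; 0/11/65525/11
#8 add  $r1, $r2, $r1 ; 0/0/65525/11
#9 nor  $r1, $r2, $r3 ; 0/0/65525/11
#10 sub  $r2, $r0, $r3 ; 0/0/65525/11

$r0=0 $r1=0 $r2=65525 $r3=11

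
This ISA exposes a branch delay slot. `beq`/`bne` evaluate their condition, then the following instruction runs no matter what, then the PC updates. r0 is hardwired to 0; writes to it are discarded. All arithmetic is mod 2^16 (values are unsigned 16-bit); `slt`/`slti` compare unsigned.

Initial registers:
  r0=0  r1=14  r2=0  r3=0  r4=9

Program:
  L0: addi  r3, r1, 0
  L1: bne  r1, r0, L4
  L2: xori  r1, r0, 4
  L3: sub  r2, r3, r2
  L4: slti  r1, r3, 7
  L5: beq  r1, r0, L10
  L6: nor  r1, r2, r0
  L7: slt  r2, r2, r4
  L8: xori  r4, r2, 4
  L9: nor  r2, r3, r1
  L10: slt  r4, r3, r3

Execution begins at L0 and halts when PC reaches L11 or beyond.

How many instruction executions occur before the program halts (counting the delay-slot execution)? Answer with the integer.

PC=0  addi  r3, r1, 0        | r0=0 r1=14 r2=0 r3=14 r4=9
PC=1  bne  r1, r0, L4        | r0=0 r1=14 r2=0 r3=14 r4=9  [TAKEN]
PC=2  xori  r1, r0, 4        | r0=0 r1=4 r2=0 r3=14 r4=9
PC=4  slti  r1, r3, 7        | r0=0 r1=0 r2=0 r3=14 r4=9
PC=5  beq  r1, r0, L10       | r0=0 r1=0 r2=0 r3=14 r4=9  [TAKEN]
PC=6  nor  r1, r2, r0        | r0=0 r1=65535 r2=0 r3=14 r4=9
PC=10 slt  r4, r3, r3        | r0=0 r1=65535 r2=0 r3=14 r4=0

7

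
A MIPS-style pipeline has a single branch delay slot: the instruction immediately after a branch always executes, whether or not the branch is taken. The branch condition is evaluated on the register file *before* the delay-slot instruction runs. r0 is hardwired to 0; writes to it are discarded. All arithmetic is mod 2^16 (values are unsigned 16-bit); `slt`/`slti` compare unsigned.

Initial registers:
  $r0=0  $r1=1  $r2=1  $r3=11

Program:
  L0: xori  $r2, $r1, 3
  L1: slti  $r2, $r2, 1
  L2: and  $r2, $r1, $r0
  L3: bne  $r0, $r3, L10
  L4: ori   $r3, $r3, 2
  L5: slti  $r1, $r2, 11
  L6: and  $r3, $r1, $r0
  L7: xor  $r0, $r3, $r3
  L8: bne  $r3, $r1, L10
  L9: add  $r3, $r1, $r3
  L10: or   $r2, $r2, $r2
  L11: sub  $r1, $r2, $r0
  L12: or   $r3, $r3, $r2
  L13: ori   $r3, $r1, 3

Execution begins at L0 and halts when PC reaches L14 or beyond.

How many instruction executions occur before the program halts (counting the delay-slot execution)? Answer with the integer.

PC=0  xori  $r2, $r1, 3      | $r0=0 $r1=1 $r2=2 $r3=11
PC=1  slti  $r2, $r2, 1      | $r0=0 $r1=1 $r2=0 $r3=11
PC=2  and  $r2, $r1, $r0     | $r0=0 $r1=1 $r2=0 $r3=11
PC=3  bne  $r0, $r3, L10     | $r0=0 $r1=1 $r2=0 $r3=11  [TAKEN]
PC=4  ori   $r3, $r3, 2      | $r0=0 $r1=1 $r2=0 $r3=11
PC=10 or   $r2, $r2, $r2     | $r0=0 $r1=1 $r2=0 $r3=11
PC=11 sub  $r1, $r2, $r0     | $r0=0 $r1=0 $r2=0 $r3=11
PC=12 or   $r3, $r3, $r2     | $r0=0 $r1=0 $r2=0 $r3=11
PC=13 ori   $r3, $r1, 3      | $r0=0 $r1=0 $r2=0 $r3=3

9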